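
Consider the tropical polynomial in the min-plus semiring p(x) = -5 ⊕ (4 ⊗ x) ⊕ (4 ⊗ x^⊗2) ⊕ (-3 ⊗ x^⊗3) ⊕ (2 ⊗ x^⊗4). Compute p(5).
p(5) = -5

A tropical monomial a ⊗ x^⊗i evaluates to a + i · x. Evaluating each term at x = 5:
  Term 0 contributes -5 + 0 · 5 = -5
  Term 1 contributes 4 + 1 · 5 = 9
  Term 2 contributes 4 + 2 · 5 = 14
  Term 3 contributes -3 + 3 · 5 = 12
  Term 4 contributes 2 + 4 · 5 = 22
p(5) = ⊕ of these = min[-5, 9, 14, 12, 22] = -5.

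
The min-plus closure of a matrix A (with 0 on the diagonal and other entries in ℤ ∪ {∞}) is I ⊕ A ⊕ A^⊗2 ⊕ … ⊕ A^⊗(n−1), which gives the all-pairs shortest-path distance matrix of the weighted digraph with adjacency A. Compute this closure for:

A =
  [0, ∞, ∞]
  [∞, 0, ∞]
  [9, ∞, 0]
Closure =
  [0, ∞, ∞]
  [∞, 0, ∞]
  [9, ∞, 0]

This is the Floyd-Warshall all-pairs shortest-path computation. For each intermediate vertex k = 0, 1, …, 2, update dist[i][j] ← min(dist[i][j], dist[i][k] + dist[k][j]). The final matrix gives, for each (i, j), the minimum total weight of any directed path from i to j (possibly empty when i = j).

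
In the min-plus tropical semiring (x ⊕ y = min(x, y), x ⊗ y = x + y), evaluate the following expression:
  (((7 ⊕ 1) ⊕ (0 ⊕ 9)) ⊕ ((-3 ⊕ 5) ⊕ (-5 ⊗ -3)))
(((7 ⊕ 1) ⊕ (0 ⊕ 9)) ⊕ ((-3 ⊕ 5) ⊕ (-5 ⊗ -3))) = -8

Expand innermost to outermost. Recall ⊕ takes the minimum of its arguments and ⊗ takes their sum. Working out the expression (((7 ⊕ 1) ⊕ (0 ⊕ 9)) ⊕ ((-3 ⊕ 5) ⊕ (-5 ⊗ -3))) gives -8.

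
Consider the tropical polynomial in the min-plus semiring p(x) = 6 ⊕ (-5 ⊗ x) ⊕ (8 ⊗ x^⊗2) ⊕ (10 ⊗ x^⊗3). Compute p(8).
p(8) = 3

A tropical monomial a ⊗ x^⊗i evaluates to a + i · x. Evaluating each term at x = 8:
  Term 0 contributes 6 + 0 · 8 = 6
  Term 1 contributes -5 + 1 · 8 = 3
  Term 2 contributes 8 + 2 · 8 = 24
  Term 3 contributes 10 + 3 · 8 = 34
p(8) = ⊕ of these = min[6, 3, 24, 34] = 3.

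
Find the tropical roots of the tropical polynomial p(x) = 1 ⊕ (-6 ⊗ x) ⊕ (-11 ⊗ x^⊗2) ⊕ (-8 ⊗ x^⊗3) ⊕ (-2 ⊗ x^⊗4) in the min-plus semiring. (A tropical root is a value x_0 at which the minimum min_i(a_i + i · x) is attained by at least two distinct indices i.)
Roots: {-6, -3, 5, 7}

Each tropical root is a break point of the lower envelope of the lines y = a_i + i · x (there are 5 lines, with slopes 0, 1, ..., 4). Only the lines that attain the minimum somewhere contribute to roots; other lines are dominated. Here the surviving (envelope) indices are i = 4, i = 3, i = 2, i = 1, i = 0.
Intersections between consecutive envelope lines give the roots: for adjacent envelope indices i < j the intersection is x = (a_i − a_j) / (j − i). Reading off the sorted break points: {-6, -3, 5, 7}.
Verification: at each break x_0, at least two indices attain the minimum of min_i(a_i + i · x_0).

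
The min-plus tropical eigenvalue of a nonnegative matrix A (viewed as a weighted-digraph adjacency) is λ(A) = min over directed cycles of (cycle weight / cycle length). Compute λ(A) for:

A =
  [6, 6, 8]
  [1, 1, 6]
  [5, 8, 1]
λ(A) = 1

Enumerate directed cycles and compute their means (weight / length). Sample:
  cycle 0 → 0: weight = 6, length = 1, mean = 6/1 ≈ 6.000
  cycle 1 → 1: weight = 1, length = 1, mean = 1/1 ≈ 1.000
  cycle 2 → 2: weight = 1, length = 1, mean = 1/1 ≈ 1.000
  cycle 0 → 1 → 0: weight = 7, length = 2, mean = 7/2 ≈ 3.500
  cycle 0 → 2 → 0: weight = 13, length = 2, mean = 13/2 ≈ 6.500
  cycle 1 → 0 → 1: weight = 7, length = 2, mean = 7/2 ≈ 3.500
Minimum mean = 1.000, attained e.g. along the cycle 1 → 1 with weight 1 and length 1. So λ(A) = 1/1 = 1.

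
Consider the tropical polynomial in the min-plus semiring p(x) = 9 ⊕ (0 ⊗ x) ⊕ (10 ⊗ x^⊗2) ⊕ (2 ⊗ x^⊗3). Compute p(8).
p(8) = 8

A tropical monomial a ⊗ x^⊗i evaluates to a + i · x. Evaluating each term at x = 8:
  Term 0 contributes 9 + 0 · 8 = 9
  Term 1 contributes 0 + 1 · 8 = 8
  Term 2 contributes 10 + 2 · 8 = 26
  Term 3 contributes 2 + 3 · 8 = 26
p(8) = ⊕ of these = min[9, 8, 26, 26] = 8.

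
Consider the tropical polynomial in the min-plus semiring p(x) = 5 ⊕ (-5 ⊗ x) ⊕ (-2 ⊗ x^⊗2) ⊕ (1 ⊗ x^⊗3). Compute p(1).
p(1) = -4

A tropical monomial a ⊗ x^⊗i evaluates to a + i · x. Evaluating each term at x = 1:
  Term 0 contributes 5 + 0 · 1 = 5
  Term 1 contributes -5 + 1 · 1 = -4
  Term 2 contributes -2 + 2 · 1 = 0
  Term 3 contributes 1 + 3 · 1 = 4
p(1) = ⊕ of these = min[5, -4, 0, 4] = -4.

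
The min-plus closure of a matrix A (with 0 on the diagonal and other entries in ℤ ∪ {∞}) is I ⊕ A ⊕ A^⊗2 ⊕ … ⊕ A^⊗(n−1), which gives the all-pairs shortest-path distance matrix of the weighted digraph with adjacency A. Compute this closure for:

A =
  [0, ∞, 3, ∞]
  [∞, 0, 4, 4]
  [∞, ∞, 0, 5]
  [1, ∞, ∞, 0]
Closure =
  [0, ∞, 3, 8]
  [5, 0, 4, 4]
  [6, ∞, 0, 5]
  [1, ∞, 4, 0]

This is the Floyd-Warshall all-pairs shortest-path computation. For each intermediate vertex k = 0, 1, …, 3, update dist[i][j] ← min(dist[i][j], dist[i][k] + dist[k][j]). The final matrix gives, for each (i, j), the minimum total weight of any directed path from i to j (possibly empty when i = j).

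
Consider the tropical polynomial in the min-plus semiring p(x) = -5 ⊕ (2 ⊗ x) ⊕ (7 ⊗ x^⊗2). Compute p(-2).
p(-2) = -5

A tropical monomial a ⊗ x^⊗i evaluates to a + i · x. Evaluating each term at x = -2:
  Term 0 contributes -5 + 0 · -2 = -5
  Term 1 contributes 2 + 1 · -2 = 0
  Term 2 contributes 7 + 2 · -2 = 3
p(-2) = ⊕ of these = min[-5, 0, 3] = -5.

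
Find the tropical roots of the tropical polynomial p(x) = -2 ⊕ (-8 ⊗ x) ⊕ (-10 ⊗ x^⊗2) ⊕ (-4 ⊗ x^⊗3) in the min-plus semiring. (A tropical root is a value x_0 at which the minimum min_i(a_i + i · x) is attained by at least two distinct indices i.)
Roots: {-6, 2, 6}

Each tropical root is a break point of the lower envelope of the lines y = a_i + i · x (there are 4 lines, with slopes 0, 1, ..., 3). Only the lines that attain the minimum somewhere contribute to roots; other lines are dominated. Here the surviving (envelope) indices are i = 3, i = 2, i = 1, i = 0.
Intersections between consecutive envelope lines give the roots: for adjacent envelope indices i < j the intersection is x = (a_i − a_j) / (j − i). Reading off the sorted break points: {-6, 2, 6}.
Verification: at each break x_0, at least two indices attain the minimum of min_i(a_i + i · x_0).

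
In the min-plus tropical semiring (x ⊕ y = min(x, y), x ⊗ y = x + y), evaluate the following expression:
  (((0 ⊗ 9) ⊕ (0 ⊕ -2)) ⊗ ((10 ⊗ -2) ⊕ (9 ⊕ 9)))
(((0 ⊗ 9) ⊕ (0 ⊕ -2)) ⊗ ((10 ⊗ -2) ⊕ (9 ⊕ 9))) = 6

Expand innermost to outermost. Recall ⊕ takes the minimum of its arguments and ⊗ takes their sum. Working out the expression (((0 ⊗ 9) ⊕ (0 ⊕ -2)) ⊗ ((10 ⊗ -2) ⊕ (9 ⊕ 9))) gives 6.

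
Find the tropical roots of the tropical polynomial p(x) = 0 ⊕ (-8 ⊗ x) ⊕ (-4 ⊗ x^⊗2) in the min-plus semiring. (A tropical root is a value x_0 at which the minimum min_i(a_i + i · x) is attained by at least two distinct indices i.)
Roots: {-4, 8}

Each tropical root is a break point of the lower envelope of the lines y = a_i + i · x (there are 3 lines, with slopes 0, 1, ..., 2). Only the lines that attain the minimum somewhere contribute to roots; other lines are dominated. Here the surviving (envelope) indices are i = 2, i = 1, i = 0.
Intersections between consecutive envelope lines give the roots: for adjacent envelope indices i < j the intersection is x = (a_i − a_j) / (j − i). Reading off the sorted break points: {-4, 8}.
Verification: at each break x_0, at least two indices attain the minimum of min_i(a_i + i · x_0).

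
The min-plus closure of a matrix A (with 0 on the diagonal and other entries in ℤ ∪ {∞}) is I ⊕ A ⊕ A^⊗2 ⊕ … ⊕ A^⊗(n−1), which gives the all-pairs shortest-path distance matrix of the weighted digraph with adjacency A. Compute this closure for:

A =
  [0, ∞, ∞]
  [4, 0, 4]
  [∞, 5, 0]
Closure =
  [0, ∞, ∞]
  [4, 0, 4]
  [9, 5, 0]

This is the Floyd-Warshall all-pairs shortest-path computation. For each intermediate vertex k = 0, 1, …, 2, update dist[i][j] ← min(dist[i][j], dist[i][k] + dist[k][j]). The final matrix gives, for each (i, j), the minimum total weight of any directed path from i to j (possibly empty when i = j).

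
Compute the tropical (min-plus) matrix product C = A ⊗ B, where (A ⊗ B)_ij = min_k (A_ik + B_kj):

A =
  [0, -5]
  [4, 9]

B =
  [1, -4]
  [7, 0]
A ⊗ B =
  [1, -5]
  [5, 0]

Apply the min-plus product entry-by-entry:
  C[0][0] = min over k of (A[0][0] + B[0][0] = 0 + 1 = 1, A[0][1] + B[1][0] = -5 + 7 = 2) = 1 (attained at k = 0)
  C[0][1] = min over k of (A[0][0] + B[0][1] = 0 + -4 = -4, A[0][1] + B[1][1] = -5 + 0 = -5) = -5 (attained at k = 1)
  C[1][0] = min over k of (A[1][0] + B[0][0] = 4 + 1 = 5, A[1][1] + B[1][0] = 9 + 7 = 16) = 5 (attained at k = 0)
  C[1][1] = min over k of (A[1][0] + B[0][1] = 4 + -4 = 0, A[1][1] + B[1][1] = 9 + 0 = 9) = 0 (attained at k = 0)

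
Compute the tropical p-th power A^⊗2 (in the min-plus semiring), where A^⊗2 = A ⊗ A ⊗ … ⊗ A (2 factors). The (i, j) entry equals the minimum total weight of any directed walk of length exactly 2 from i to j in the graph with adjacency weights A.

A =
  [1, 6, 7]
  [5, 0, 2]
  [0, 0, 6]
A^⊗2 =
  [2, 6, 8]
  [2, 0, 2]
  [1, 0, 2]

Each entry (A^⊗2)_ij equals the minimum over all length-2 walks i = v_0 → v_1 → … → v_2 = j of Σ_t A[v_t][v_{t+1}]. For example, for (i, j) = (0, 2) we minimise over 3 possible intermediate vertex sequences; the minimum is 8, attained along the walk 0 → 0 → 2.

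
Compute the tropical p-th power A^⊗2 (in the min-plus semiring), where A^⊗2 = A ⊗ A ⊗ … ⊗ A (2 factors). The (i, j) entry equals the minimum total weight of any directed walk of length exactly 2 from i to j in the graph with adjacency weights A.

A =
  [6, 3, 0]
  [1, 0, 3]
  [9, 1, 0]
A^⊗2 =
  [4, 1, 0]
  [1, 0, 1]
  [2, 1, 0]

Each entry (A^⊗2)_ij equals the minimum over all length-2 walks i = v_0 → v_1 → … → v_2 = j of Σ_t A[v_t][v_{t+1}]. For example, for (i, j) = (0, 2) we minimise over 3 possible intermediate vertex sequences; the minimum is 0, attained along the walk 0 → 2 → 2.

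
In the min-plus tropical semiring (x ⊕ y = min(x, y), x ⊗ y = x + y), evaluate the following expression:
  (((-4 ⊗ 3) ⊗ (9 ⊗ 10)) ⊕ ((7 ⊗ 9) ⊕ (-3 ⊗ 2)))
(((-4 ⊗ 3) ⊗ (9 ⊗ 10)) ⊕ ((7 ⊗ 9) ⊕ (-3 ⊗ 2))) = -1

Expand innermost to outermost. Recall ⊕ takes the minimum of its arguments and ⊗ takes their sum. Working out the expression (((-4 ⊗ 3) ⊗ (9 ⊗ 10)) ⊕ ((7 ⊗ 9) ⊕ (-3 ⊗ 2))) gives -1.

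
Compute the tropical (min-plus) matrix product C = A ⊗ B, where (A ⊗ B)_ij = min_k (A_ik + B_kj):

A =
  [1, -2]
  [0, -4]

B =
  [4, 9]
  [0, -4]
A ⊗ B =
  [-2, -6]
  [-4, -8]

Apply the min-plus product entry-by-entry:
  C[0][0] = min over k of (A[0][0] + B[0][0] = 1 + 4 = 5, A[0][1] + B[1][0] = -2 + 0 = -2) = -2 (attained at k = 1)
  C[0][1] = min over k of (A[0][0] + B[0][1] = 1 + 9 = 10, A[0][1] + B[1][1] = -2 + -4 = -6) = -6 (attained at k = 1)
  C[1][0] = min over k of (A[1][0] + B[0][0] = 0 + 4 = 4, A[1][1] + B[1][0] = -4 + 0 = -4) = -4 (attained at k = 1)
  C[1][1] = min over k of (A[1][0] + B[0][1] = 0 + 9 = 9, A[1][1] + B[1][1] = -4 + -4 = -8) = -8 (attained at k = 1)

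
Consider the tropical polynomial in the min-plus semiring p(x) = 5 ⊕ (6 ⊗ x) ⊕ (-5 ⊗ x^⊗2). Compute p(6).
p(6) = 5

A tropical monomial a ⊗ x^⊗i evaluates to a + i · x. Evaluating each term at x = 6:
  Term 0 contributes 5 + 0 · 6 = 5
  Term 1 contributes 6 + 1 · 6 = 12
  Term 2 contributes -5 + 2 · 6 = 7
p(6) = ⊕ of these = min[5, 12, 7] = 5.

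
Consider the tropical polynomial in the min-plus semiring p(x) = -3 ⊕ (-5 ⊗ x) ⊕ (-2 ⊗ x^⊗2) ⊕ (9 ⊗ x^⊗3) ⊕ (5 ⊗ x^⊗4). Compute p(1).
p(1) = -4

A tropical monomial a ⊗ x^⊗i evaluates to a + i · x. Evaluating each term at x = 1:
  Term 0 contributes -3 + 0 · 1 = -3
  Term 1 contributes -5 + 1 · 1 = -4
  Term 2 contributes -2 + 2 · 1 = 0
  Term 3 contributes 9 + 3 · 1 = 12
  Term 4 contributes 5 + 4 · 1 = 9
p(1) = ⊕ of these = min[-3, -4, 0, 12, 9] = -4.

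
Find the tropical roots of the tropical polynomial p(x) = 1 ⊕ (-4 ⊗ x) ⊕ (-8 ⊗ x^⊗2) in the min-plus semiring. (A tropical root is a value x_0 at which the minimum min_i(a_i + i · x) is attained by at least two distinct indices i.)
Roots: {4, 5}

Each tropical root is a break point of the lower envelope of the lines y = a_i + i · x (there are 3 lines, with slopes 0, 1, ..., 2). Only the lines that attain the minimum somewhere contribute to roots; other lines are dominated. Here the surviving (envelope) indices are i = 2, i = 1, i = 0.
Intersections between consecutive envelope lines give the roots: for adjacent envelope indices i < j the intersection is x = (a_i − a_j) / (j − i). Reading off the sorted break points: {4, 5}.
Verification: at each break x_0, at least two indices attain the minimum of min_i(a_i + i · x_0).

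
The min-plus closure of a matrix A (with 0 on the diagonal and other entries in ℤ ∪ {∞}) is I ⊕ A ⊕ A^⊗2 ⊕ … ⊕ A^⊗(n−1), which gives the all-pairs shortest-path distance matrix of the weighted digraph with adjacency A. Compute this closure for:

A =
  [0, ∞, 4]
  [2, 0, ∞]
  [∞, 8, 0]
Closure =
  [0, 12, 4]
  [2, 0, 6]
  [10, 8, 0]

This is the Floyd-Warshall all-pairs shortest-path computation. For each intermediate vertex k = 0, 1, …, 2, update dist[i][j] ← min(dist[i][j], dist[i][k] + dist[k][j]). The final matrix gives, for each (i, j), the minimum total weight of any directed path from i to j (possibly empty when i = j).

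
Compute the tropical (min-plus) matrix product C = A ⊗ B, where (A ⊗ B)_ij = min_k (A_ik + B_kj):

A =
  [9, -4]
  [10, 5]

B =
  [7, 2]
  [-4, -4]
A ⊗ B =
  [-8, -8]
  [1, 1]

Apply the min-plus product entry-by-entry:
  C[0][0] = min over k of (A[0][0] + B[0][0] = 9 + 7 = 16, A[0][1] + B[1][0] = -4 + -4 = -8) = -8 (attained at k = 1)
  C[0][1] = min over k of (A[0][0] + B[0][1] = 9 + 2 = 11, A[0][1] + B[1][1] = -4 + -4 = -8) = -8 (attained at k = 1)
  C[1][0] = min over k of (A[1][0] + B[0][0] = 10 + 7 = 17, A[1][1] + B[1][0] = 5 + -4 = 1) = 1 (attained at k = 1)
  C[1][1] = min over k of (A[1][0] + B[0][1] = 10 + 2 = 12, A[1][1] + B[1][1] = 5 + -4 = 1) = 1 (attained at k = 1)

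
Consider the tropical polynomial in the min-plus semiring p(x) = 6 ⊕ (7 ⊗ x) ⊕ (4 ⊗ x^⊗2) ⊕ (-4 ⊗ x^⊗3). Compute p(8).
p(8) = 6

A tropical monomial a ⊗ x^⊗i evaluates to a + i · x. Evaluating each term at x = 8:
  Term 0 contributes 6 + 0 · 8 = 6
  Term 1 contributes 7 + 1 · 8 = 15
  Term 2 contributes 4 + 2 · 8 = 20
  Term 3 contributes -4 + 3 · 8 = 20
p(8) = ⊕ of these = min[6, 15, 20, 20] = 6.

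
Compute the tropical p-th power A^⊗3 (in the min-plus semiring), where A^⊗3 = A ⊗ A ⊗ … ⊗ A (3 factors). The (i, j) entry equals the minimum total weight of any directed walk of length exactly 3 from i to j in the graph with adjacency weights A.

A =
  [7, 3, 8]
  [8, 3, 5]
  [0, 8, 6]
A^⊗3 =
  [8, 9, 11]
  [8, 8, 11]
  [8, 6, 8]

Each entry (A^⊗3)_ij equals the minimum over all length-3 walks i = v_0 → v_1 → … → v_3 = j of Σ_t A[v_t][v_{t+1}]. For example, for (i, j) = (0, 2) we minimise over 9 possible intermediate vertex sequences; the minimum is 11, attained along the walk 0 → 1 → 1 → 2.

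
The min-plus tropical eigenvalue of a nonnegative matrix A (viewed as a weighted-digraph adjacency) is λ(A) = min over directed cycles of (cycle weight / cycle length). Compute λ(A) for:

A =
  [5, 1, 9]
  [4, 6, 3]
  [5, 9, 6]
λ(A) = 5/2

Enumerate directed cycles and compute their means (weight / length). Sample:
  cycle 0 → 0: weight = 5, length = 1, mean = 5/1 ≈ 5.000
  cycle 1 → 1: weight = 6, length = 1, mean = 6/1 ≈ 6.000
  cycle 2 → 2: weight = 6, length = 1, mean = 6/1 ≈ 6.000
  cycle 0 → 1 → 0: weight = 5, length = 2, mean = 5/2 ≈ 2.500
  cycle 0 → 2 → 0: weight = 14, length = 2, mean = 14/2 ≈ 7.000
  cycle 1 → 0 → 1: weight = 5, length = 2, mean = 5/2 ≈ 2.500
Minimum mean = 2.500, attained e.g. along the cycle 0 → 1 → 0 with weight 5 and length 2. So λ(A) = 5/2 = 5/2.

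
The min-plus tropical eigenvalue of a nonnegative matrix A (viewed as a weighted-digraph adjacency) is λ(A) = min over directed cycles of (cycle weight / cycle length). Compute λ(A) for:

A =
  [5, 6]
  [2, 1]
λ(A) = 1

Enumerate directed cycles and compute their means (weight / length). Sample:
  cycle 0 → 0: weight = 5, length = 1, mean = 5/1 ≈ 5.000
  cycle 1 → 1: weight = 1, length = 1, mean = 1/1 ≈ 1.000
  cycle 0 → 1 → 0: weight = 8, length = 2, mean = 8/2 ≈ 4.000
  cycle 1 → 0 → 1: weight = 8, length = 2, mean = 8/2 ≈ 4.000
Minimum mean = 1.000, attained e.g. along the cycle 1 → 1 with weight 1 and length 1. So λ(A) = 1/1 = 1.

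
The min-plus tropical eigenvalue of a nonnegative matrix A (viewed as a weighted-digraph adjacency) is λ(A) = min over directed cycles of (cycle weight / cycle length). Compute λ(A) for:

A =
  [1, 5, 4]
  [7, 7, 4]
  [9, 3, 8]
λ(A) = 1

Enumerate directed cycles and compute their means (weight / length). Sample:
  cycle 0 → 0: weight = 1, length = 1, mean = 1/1 ≈ 1.000
  cycle 1 → 1: weight = 7, length = 1, mean = 7/1 ≈ 7.000
  cycle 2 → 2: weight = 8, length = 1, mean = 8/1 ≈ 8.000
  cycle 0 → 1 → 0: weight = 12, length = 2, mean = 12/2 ≈ 6.000
  cycle 0 → 2 → 0: weight = 13, length = 2, mean = 13/2 ≈ 6.500
  cycle 1 → 0 → 1: weight = 12, length = 2, mean = 12/2 ≈ 6.000
Minimum mean = 1.000, attained e.g. along the cycle 0 → 0 with weight 1 and length 1. So λ(A) = 1/1 = 1.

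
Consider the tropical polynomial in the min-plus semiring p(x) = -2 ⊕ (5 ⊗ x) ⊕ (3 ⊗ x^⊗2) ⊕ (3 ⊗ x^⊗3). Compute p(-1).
p(-1) = -2

A tropical monomial a ⊗ x^⊗i evaluates to a + i · x. Evaluating each term at x = -1:
  Term 0 contributes -2 + 0 · -1 = -2
  Term 1 contributes 5 + 1 · -1 = 4
  Term 2 contributes 3 + 2 · -1 = 1
  Term 3 contributes 3 + 3 · -1 = 0
p(-1) = ⊕ of these = min[-2, 4, 1, 0] = -2.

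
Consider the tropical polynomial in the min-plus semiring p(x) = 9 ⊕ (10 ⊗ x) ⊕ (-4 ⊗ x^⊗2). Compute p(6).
p(6) = 8

A tropical monomial a ⊗ x^⊗i evaluates to a + i · x. Evaluating each term at x = 6:
  Term 0 contributes 9 + 0 · 6 = 9
  Term 1 contributes 10 + 1 · 6 = 16
  Term 2 contributes -4 + 2 · 6 = 8
p(6) = ⊕ of these = min[9, 16, 8] = 8.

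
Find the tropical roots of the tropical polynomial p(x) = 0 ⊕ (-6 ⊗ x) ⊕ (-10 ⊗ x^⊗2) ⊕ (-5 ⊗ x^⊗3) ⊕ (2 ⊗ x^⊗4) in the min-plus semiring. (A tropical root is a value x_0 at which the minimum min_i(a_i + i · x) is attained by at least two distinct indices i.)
Roots: {-7, -5, 4, 6}

Each tropical root is a break point of the lower envelope of the lines y = a_i + i · x (there are 5 lines, with slopes 0, 1, ..., 4). Only the lines that attain the minimum somewhere contribute to roots; other lines are dominated. Here the surviving (envelope) indices are i = 4, i = 3, i = 2, i = 1, i = 0.
Intersections between consecutive envelope lines give the roots: for adjacent envelope indices i < j the intersection is x = (a_i − a_j) / (j − i). Reading off the sorted break points: {-7, -5, 4, 6}.
Verification: at each break x_0, at least two indices attain the minimum of min_i(a_i + i · x_0).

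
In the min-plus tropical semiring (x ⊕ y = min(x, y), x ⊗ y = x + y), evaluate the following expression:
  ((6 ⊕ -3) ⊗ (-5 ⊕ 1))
((6 ⊕ -3) ⊗ (-5 ⊕ 1)) = -8

Expand innermost to outermost. Recall ⊕ takes the minimum of its arguments and ⊗ takes their sum. Working out the expression ((6 ⊕ -3) ⊗ (-5 ⊕ 1)) gives -8.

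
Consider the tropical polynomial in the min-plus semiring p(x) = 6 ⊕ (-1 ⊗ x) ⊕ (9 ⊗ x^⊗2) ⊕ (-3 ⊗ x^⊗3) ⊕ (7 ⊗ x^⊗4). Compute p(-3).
p(-3) = -12

A tropical monomial a ⊗ x^⊗i evaluates to a + i · x. Evaluating each term at x = -3:
  Term 0 contributes 6 + 0 · -3 = 6
  Term 1 contributes -1 + 1 · -3 = -4
  Term 2 contributes 9 + 2 · -3 = 3
  Term 3 contributes -3 + 3 · -3 = -12
  Term 4 contributes 7 + 4 · -3 = -5
p(-3) = ⊕ of these = min[6, -4, 3, -12, -5] = -12.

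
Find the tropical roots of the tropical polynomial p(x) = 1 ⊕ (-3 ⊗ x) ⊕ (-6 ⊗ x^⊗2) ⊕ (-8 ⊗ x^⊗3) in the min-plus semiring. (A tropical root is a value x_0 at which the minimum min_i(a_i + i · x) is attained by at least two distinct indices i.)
Roots: {2, 3, 4}

Each tropical root is a break point of the lower envelope of the lines y = a_i + i · x (there are 4 lines, with slopes 0, 1, ..., 3). Only the lines that attain the minimum somewhere contribute to roots; other lines are dominated. Here the surviving (envelope) indices are i = 3, i = 2, i = 1, i = 0.
Intersections between consecutive envelope lines give the roots: for adjacent envelope indices i < j the intersection is x = (a_i − a_j) / (j − i). Reading off the sorted break points: {2, 3, 4}.
Verification: at each break x_0, at least two indices attain the minimum of min_i(a_i + i · x_0).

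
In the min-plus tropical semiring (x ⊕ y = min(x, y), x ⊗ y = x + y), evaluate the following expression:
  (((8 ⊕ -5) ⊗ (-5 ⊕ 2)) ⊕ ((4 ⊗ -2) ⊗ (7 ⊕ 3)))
(((8 ⊕ -5) ⊗ (-5 ⊕ 2)) ⊕ ((4 ⊗ -2) ⊗ (7 ⊕ 3))) = -10

Expand innermost to outermost. Recall ⊕ takes the minimum of its arguments and ⊗ takes their sum. Working out the expression (((8 ⊕ -5) ⊗ (-5 ⊕ 2)) ⊕ ((4 ⊗ -2) ⊗ (7 ⊕ 3))) gives -10.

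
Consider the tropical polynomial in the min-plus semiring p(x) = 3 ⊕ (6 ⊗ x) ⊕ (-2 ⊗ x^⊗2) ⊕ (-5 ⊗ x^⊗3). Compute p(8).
p(8) = 3

A tropical monomial a ⊗ x^⊗i evaluates to a + i · x. Evaluating each term at x = 8:
  Term 0 contributes 3 + 0 · 8 = 3
  Term 1 contributes 6 + 1 · 8 = 14
  Term 2 contributes -2 + 2 · 8 = 14
  Term 3 contributes -5 + 3 · 8 = 19
p(8) = ⊕ of these = min[3, 14, 14, 19] = 3.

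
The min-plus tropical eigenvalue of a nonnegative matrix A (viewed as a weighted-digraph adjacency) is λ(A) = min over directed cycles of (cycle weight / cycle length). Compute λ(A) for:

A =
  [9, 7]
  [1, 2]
λ(A) = 2

Enumerate directed cycles and compute their means (weight / length). Sample:
  cycle 0 → 0: weight = 9, length = 1, mean = 9/1 ≈ 9.000
  cycle 1 → 1: weight = 2, length = 1, mean = 2/1 ≈ 2.000
  cycle 0 → 1 → 0: weight = 8, length = 2, mean = 8/2 ≈ 4.000
  cycle 1 → 0 → 1: weight = 8, length = 2, mean = 8/2 ≈ 4.000
Minimum mean = 2.000, attained e.g. along the cycle 1 → 1 with weight 2 and length 1. So λ(A) = 2/1 = 2.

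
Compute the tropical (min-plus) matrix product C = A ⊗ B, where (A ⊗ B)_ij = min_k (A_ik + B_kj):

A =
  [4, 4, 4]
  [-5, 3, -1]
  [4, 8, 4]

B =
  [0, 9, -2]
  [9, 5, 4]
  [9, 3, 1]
A ⊗ B =
  [4, 7, 2]
  [-5, 2, -7]
  [4, 7, 2]

Apply the min-plus product entry-by-entry:
  C[0][0] = min over k of (A[0][0] + B[0][0] = 4 + 0 = 4, A[0][1] + B[1][0] = 4 + 9 = 13, A[0][2] + B[2][0] = 4 + 9 = 13) = 4 (attained at k = 0)
  C[0][1] = min over k of (A[0][0] + B[0][1] = 4 + 9 = 13, A[0][1] + B[1][1] = 4 + 5 = 9, A[0][2] + B[2][1] = 4 + 3 = 7) = 7 (attained at k = 2)
  C[0][2] = min over k of (A[0][0] + B[0][2] = 4 + -2 = 2, A[0][1] + B[1][2] = 4 + 4 = 8, A[0][2] + B[2][2] = 4 + 1 = 5) = 2 (attained at k = 0)
  C[1][0] = min over k of (A[1][0] + B[0][0] = -5 + 0 = -5, A[1][1] + B[1][0] = 3 + 9 = 12, A[1][2] + B[2][0] = -1 + 9 = 8) = -5 (attained at k = 0)
  C[1][1] = min over k of (A[1][0] + B[0][1] = -5 + 9 = 4, A[1][1] + B[1][1] = 3 + 5 = 8, A[1][2] + B[2][1] = -1 + 3 = 2) = 2 (attained at k = 2)
  C[1][2] = min over k of (A[1][0] + B[0][2] = -5 + -2 = -7, A[1][1] + B[1][2] = 3 + 4 = 7, A[1][2] + B[2][2] = -1 + 1 = 0) = -7 (attained at k = 0)
  C[2][0] = min over k of (A[2][0] + B[0][0] = 4 + 0 = 4, A[2][1] + B[1][0] = 8 + 9 = 17, A[2][2] + B[2][0] = 4 + 9 = 13) = 4 (attained at k = 0)
  C[2][1] = min over k of (A[2][0] + B[0][1] = 4 + 9 = 13, A[2][1] + B[1][1] = 8 + 5 = 13, A[2][2] + B[2][1] = 4 + 3 = 7) = 7 (attained at k = 2)
  C[2][2] = min over k of (A[2][0] + B[0][2] = 4 + -2 = 2, A[2][1] + B[1][2] = 8 + 4 = 12, A[2][2] + B[2][2] = 4 + 1 = 5) = 2 (attained at k = 0)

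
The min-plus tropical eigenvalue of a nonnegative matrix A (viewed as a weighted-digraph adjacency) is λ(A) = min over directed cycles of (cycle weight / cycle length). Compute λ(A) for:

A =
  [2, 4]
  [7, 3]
λ(A) = 2

Enumerate directed cycles and compute their means (weight / length). Sample:
  cycle 0 → 0: weight = 2, length = 1, mean = 2/1 ≈ 2.000
  cycle 1 → 1: weight = 3, length = 1, mean = 3/1 ≈ 3.000
  cycle 0 → 1 → 0: weight = 11, length = 2, mean = 11/2 ≈ 5.500
  cycle 1 → 0 → 1: weight = 11, length = 2, mean = 11/2 ≈ 5.500
Minimum mean = 2.000, attained e.g. along the cycle 0 → 0 with weight 2 and length 1. So λ(A) = 2/1 = 2.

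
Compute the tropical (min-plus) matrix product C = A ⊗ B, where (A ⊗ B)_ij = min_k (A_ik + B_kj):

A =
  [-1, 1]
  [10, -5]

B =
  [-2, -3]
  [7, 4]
A ⊗ B =
  [-3, -4]
  [2, -1]

Apply the min-plus product entry-by-entry:
  C[0][0] = min over k of (A[0][0] + B[0][0] = -1 + -2 = -3, A[0][1] + B[1][0] = 1 + 7 = 8) = -3 (attained at k = 0)
  C[0][1] = min over k of (A[0][0] + B[0][1] = -1 + -3 = -4, A[0][1] + B[1][1] = 1 + 4 = 5) = -4 (attained at k = 0)
  C[1][0] = min over k of (A[1][0] + B[0][0] = 10 + -2 = 8, A[1][1] + B[1][0] = -5 + 7 = 2) = 2 (attained at k = 1)
  C[1][1] = min over k of (A[1][0] + B[0][1] = 10 + -3 = 7, A[1][1] + B[1][1] = -5 + 4 = -1) = -1 (attained at k = 1)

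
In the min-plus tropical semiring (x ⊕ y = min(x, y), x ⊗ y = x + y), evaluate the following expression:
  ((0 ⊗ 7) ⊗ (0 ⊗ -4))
((0 ⊗ 7) ⊗ (0 ⊗ -4)) = 3

Expand innermost to outermost. Recall ⊕ takes the minimum of its arguments and ⊗ takes their sum. Working out the expression ((0 ⊗ 7) ⊗ (0 ⊗ -4)) gives 3.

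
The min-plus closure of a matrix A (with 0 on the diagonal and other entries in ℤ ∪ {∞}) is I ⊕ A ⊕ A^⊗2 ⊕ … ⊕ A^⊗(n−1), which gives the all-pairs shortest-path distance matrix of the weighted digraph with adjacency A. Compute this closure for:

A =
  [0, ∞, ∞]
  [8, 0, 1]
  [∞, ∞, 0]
Closure =
  [0, ∞, ∞]
  [8, 0, 1]
  [∞, ∞, 0]

This is the Floyd-Warshall all-pairs shortest-path computation. For each intermediate vertex k = 0, 1, …, 2, update dist[i][j] ← min(dist[i][j], dist[i][k] + dist[k][j]). The final matrix gives, for each (i, j), the minimum total weight of any directed path from i to j (possibly empty when i = j).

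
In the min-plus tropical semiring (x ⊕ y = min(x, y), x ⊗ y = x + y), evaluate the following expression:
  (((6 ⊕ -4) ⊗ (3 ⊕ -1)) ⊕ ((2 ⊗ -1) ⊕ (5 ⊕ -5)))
(((6 ⊕ -4) ⊗ (3 ⊕ -1)) ⊕ ((2 ⊗ -1) ⊕ (5 ⊕ -5))) = -5

Expand innermost to outermost. Recall ⊕ takes the minimum of its arguments and ⊗ takes their sum. Working out the expression (((6 ⊕ -4) ⊗ (3 ⊕ -1)) ⊕ ((2 ⊗ -1) ⊕ (5 ⊕ -5))) gives -5.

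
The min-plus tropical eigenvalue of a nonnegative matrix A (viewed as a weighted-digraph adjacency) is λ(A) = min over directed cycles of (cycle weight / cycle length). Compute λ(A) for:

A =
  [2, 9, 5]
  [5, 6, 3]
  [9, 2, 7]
λ(A) = 2

Enumerate directed cycles and compute their means (weight / length). Sample:
  cycle 0 → 0: weight = 2, length = 1, mean = 2/1 ≈ 2.000
  cycle 1 → 1: weight = 6, length = 1, mean = 6/1 ≈ 6.000
  cycle 2 → 2: weight = 7, length = 1, mean = 7/1 ≈ 7.000
  cycle 0 → 1 → 0: weight = 14, length = 2, mean = 14/2 ≈ 7.000
  cycle 0 → 2 → 0: weight = 14, length = 2, mean = 14/2 ≈ 7.000
  cycle 1 → 0 → 1: weight = 14, length = 2, mean = 14/2 ≈ 7.000
Minimum mean = 2.000, attained e.g. along the cycle 0 → 0 with weight 2 and length 1. So λ(A) = 2/1 = 2.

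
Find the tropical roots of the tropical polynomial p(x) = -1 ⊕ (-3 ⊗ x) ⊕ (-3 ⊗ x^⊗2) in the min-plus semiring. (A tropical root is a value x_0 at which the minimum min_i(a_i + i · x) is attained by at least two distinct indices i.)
Roots: {0, 2}

Each tropical root is a break point of the lower envelope of the lines y = a_i + i · x (there are 3 lines, with slopes 0, 1, ..., 2). Only the lines that attain the minimum somewhere contribute to roots; other lines are dominated. Here the surviving (envelope) indices are i = 2, i = 1, i = 0.
Intersections between consecutive envelope lines give the roots: for adjacent envelope indices i < j the intersection is x = (a_i − a_j) / (j − i). Reading off the sorted break points: {0, 2}.
Verification: at each break x_0, at least two indices attain the minimum of min_i(a_i + i · x_0).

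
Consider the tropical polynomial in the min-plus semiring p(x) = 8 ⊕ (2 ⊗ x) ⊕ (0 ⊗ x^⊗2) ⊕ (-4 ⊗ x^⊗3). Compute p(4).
p(4) = 6

A tropical monomial a ⊗ x^⊗i evaluates to a + i · x. Evaluating each term at x = 4:
  Term 0 contributes 8 + 0 · 4 = 8
  Term 1 contributes 2 + 1 · 4 = 6
  Term 2 contributes 0 + 2 · 4 = 8
  Term 3 contributes -4 + 3 · 4 = 8
p(4) = ⊕ of these = min[8, 6, 8, 8] = 6.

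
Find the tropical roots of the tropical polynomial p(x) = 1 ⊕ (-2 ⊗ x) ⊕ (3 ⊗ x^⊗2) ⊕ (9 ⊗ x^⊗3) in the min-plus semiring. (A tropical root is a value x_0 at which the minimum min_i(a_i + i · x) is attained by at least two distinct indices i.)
Roots: {-6, -5, 3}

Each tropical root is a break point of the lower envelope of the lines y = a_i + i · x (there are 4 lines, with slopes 0, 1, ..., 3). Only the lines that attain the minimum somewhere contribute to roots; other lines are dominated. Here the surviving (envelope) indices are i = 3, i = 2, i = 1, i = 0.
Intersections between consecutive envelope lines give the roots: for adjacent envelope indices i < j the intersection is x = (a_i − a_j) / (j − i). Reading off the sorted break points: {-6, -5, 3}.
Verification: at each break x_0, at least two indices attain the minimum of min_i(a_i + i · x_0).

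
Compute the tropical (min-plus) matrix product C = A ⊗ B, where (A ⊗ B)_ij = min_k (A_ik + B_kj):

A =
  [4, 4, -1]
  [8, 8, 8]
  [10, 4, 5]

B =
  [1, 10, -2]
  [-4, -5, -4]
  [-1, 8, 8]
A ⊗ B =
  [-2, -1, 0]
  [4, 3, 4]
  [0, -1, 0]

Apply the min-plus product entry-by-entry:
  C[0][0] = min over k of (A[0][0] + B[0][0] = 4 + 1 = 5, A[0][1] + B[1][0] = 4 + -4 = 0, A[0][2] + B[2][0] = -1 + -1 = -2) = -2 (attained at k = 2)
  C[0][1] = min over k of (A[0][0] + B[0][1] = 4 + 10 = 14, A[0][1] + B[1][1] = 4 + -5 = -1, A[0][2] + B[2][1] = -1 + 8 = 7) = -1 (attained at k = 1)
  C[0][2] = min over k of (A[0][0] + B[0][2] = 4 + -2 = 2, A[0][1] + B[1][2] = 4 + -4 = 0, A[0][2] + B[2][2] = -1 + 8 = 7) = 0 (attained at k = 1)
  C[1][0] = min over k of (A[1][0] + B[0][0] = 8 + 1 = 9, A[1][1] + B[1][0] = 8 + -4 = 4, A[1][2] + B[2][0] = 8 + -1 = 7) = 4 (attained at k = 1)
  C[1][1] = min over k of (A[1][0] + B[0][1] = 8 + 10 = 18, A[1][1] + B[1][1] = 8 + -5 = 3, A[1][2] + B[2][1] = 8 + 8 = 16) = 3 (attained at k = 1)
  C[1][2] = min over k of (A[1][0] + B[0][2] = 8 + -2 = 6, A[1][1] + B[1][2] = 8 + -4 = 4, A[1][2] + B[2][2] = 8 + 8 = 16) = 4 (attained at k = 1)
  C[2][0] = min over k of (A[2][0] + B[0][0] = 10 + 1 = 11, A[2][1] + B[1][0] = 4 + -4 = 0, A[2][2] + B[2][0] = 5 + -1 = 4) = 0 (attained at k = 1)
  C[2][1] = min over k of (A[2][0] + B[0][1] = 10 + 10 = 20, A[2][1] + B[1][1] = 4 + -5 = -1, A[2][2] + B[2][1] = 5 + 8 = 13) = -1 (attained at k = 1)
  C[2][2] = min over k of (A[2][0] + B[0][2] = 10 + -2 = 8, A[2][1] + B[1][2] = 4 + -4 = 0, A[2][2] + B[2][2] = 5 + 8 = 13) = 0 (attained at k = 1)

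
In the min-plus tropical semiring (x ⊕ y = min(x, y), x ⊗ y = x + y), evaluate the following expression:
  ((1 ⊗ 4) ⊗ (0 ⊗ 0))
((1 ⊗ 4) ⊗ (0 ⊗ 0)) = 5

Expand innermost to outermost. Recall ⊕ takes the minimum of its arguments and ⊗ takes their sum. Working out the expression ((1 ⊗ 4) ⊗ (0 ⊗ 0)) gives 5.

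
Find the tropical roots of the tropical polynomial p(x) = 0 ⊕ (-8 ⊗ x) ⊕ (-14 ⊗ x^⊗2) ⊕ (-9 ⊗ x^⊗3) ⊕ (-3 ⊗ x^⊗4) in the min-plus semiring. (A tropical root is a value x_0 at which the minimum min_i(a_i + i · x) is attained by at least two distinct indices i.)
Roots: {-6, -5, 6, 8}

Each tropical root is a break point of the lower envelope of the lines y = a_i + i · x (there are 5 lines, with slopes 0, 1, ..., 4). Only the lines that attain the minimum somewhere contribute to roots; other lines are dominated. Here the surviving (envelope) indices are i = 4, i = 3, i = 2, i = 1, i = 0.
Intersections between consecutive envelope lines give the roots: for adjacent envelope indices i < j the intersection is x = (a_i − a_j) / (j − i). Reading off the sorted break points: {-6, -5, 6, 8}.
Verification: at each break x_0, at least two indices attain the minimum of min_i(a_i + i · x_0).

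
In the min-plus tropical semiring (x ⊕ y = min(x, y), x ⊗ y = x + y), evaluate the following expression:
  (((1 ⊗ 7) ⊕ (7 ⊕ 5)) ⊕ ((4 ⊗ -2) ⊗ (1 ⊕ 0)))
(((1 ⊗ 7) ⊕ (7 ⊕ 5)) ⊕ ((4 ⊗ -2) ⊗ (1 ⊕ 0))) = 2

Expand innermost to outermost. Recall ⊕ takes the minimum of its arguments and ⊗ takes their sum. Working out the expression (((1 ⊗ 7) ⊕ (7 ⊕ 5)) ⊕ ((4 ⊗ -2) ⊗ (1 ⊕ 0))) gives 2.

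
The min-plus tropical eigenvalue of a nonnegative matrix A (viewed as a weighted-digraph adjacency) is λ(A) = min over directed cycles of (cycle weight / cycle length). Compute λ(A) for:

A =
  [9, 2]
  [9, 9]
λ(A) = 11/2

Enumerate directed cycles and compute their means (weight / length). Sample:
  cycle 0 → 0: weight = 9, length = 1, mean = 9/1 ≈ 9.000
  cycle 1 → 1: weight = 9, length = 1, mean = 9/1 ≈ 9.000
  cycle 0 → 1 → 0: weight = 11, length = 2, mean = 11/2 ≈ 5.500
  cycle 1 → 0 → 1: weight = 11, length = 2, mean = 11/2 ≈ 5.500
Minimum mean = 5.500, attained e.g. along the cycle 0 → 1 → 0 with weight 11 and length 2. So λ(A) = 11/2 = 11/2.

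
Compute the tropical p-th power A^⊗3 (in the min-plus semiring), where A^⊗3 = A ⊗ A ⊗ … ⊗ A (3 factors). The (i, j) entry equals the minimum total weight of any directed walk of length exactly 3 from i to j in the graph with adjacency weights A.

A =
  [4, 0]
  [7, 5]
A^⊗3 =
  [11, 7]
  [14, 11]

Each entry (A^⊗3)_ij equals the minimum over all length-3 walks i = v_0 → v_1 → … → v_3 = j of Σ_t A[v_t][v_{t+1}]. For example, for (i, j) = (0, 1) we minimise over 4 possible intermediate vertex sequences; the minimum is 7, attained along the walk 0 → 1 → 0 → 1.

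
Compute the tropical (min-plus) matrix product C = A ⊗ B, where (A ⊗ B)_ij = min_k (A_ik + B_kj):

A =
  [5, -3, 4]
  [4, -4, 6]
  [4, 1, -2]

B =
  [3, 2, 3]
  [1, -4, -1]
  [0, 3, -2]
A ⊗ B =
  [-2, -7, -4]
  [-3, -8, -5]
  [-2, -3, -4]

Apply the min-plus product entry-by-entry:
  C[0][0] = min over k of (A[0][0] + B[0][0] = 5 + 3 = 8, A[0][1] + B[1][0] = -3 + 1 = -2, A[0][2] + B[2][0] = 4 + 0 = 4) = -2 (attained at k = 1)
  C[0][1] = min over k of (A[0][0] + B[0][1] = 5 + 2 = 7, A[0][1] + B[1][1] = -3 + -4 = -7, A[0][2] + B[2][1] = 4 + 3 = 7) = -7 (attained at k = 1)
  C[0][2] = min over k of (A[0][0] + B[0][2] = 5 + 3 = 8, A[0][1] + B[1][2] = -3 + -1 = -4, A[0][2] + B[2][2] = 4 + -2 = 2) = -4 (attained at k = 1)
  C[1][0] = min over k of (A[1][0] + B[0][0] = 4 + 3 = 7, A[1][1] + B[1][0] = -4 + 1 = -3, A[1][2] + B[2][0] = 6 + 0 = 6) = -3 (attained at k = 1)
  C[1][1] = min over k of (A[1][0] + B[0][1] = 4 + 2 = 6, A[1][1] + B[1][1] = -4 + -4 = -8, A[1][2] + B[2][1] = 6 + 3 = 9) = -8 (attained at k = 1)
  C[1][2] = min over k of (A[1][0] + B[0][2] = 4 + 3 = 7, A[1][1] + B[1][2] = -4 + -1 = -5, A[1][2] + B[2][2] = 6 + -2 = 4) = -5 (attained at k = 1)
  C[2][0] = min over k of (A[2][0] + B[0][0] = 4 + 3 = 7, A[2][1] + B[1][0] = 1 + 1 = 2, A[2][2] + B[2][0] = -2 + 0 = -2) = -2 (attained at k = 2)
  C[2][1] = min over k of (A[2][0] + B[0][1] = 4 + 2 = 6, A[2][1] + B[1][1] = 1 + -4 = -3, A[2][2] + B[2][1] = -2 + 3 = 1) = -3 (attained at k = 1)
  C[2][2] = min over k of (A[2][0] + B[0][2] = 4 + 3 = 7, A[2][1] + B[1][2] = 1 + -1 = 0, A[2][2] + B[2][2] = -2 + -2 = -4) = -4 (attained at k = 2)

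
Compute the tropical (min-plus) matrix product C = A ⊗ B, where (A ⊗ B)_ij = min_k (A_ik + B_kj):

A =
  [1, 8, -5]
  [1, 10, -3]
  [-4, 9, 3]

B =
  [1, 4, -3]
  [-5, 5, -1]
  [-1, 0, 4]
A ⊗ B =
  [-6, -5, -2]
  [-4, -3, -2]
  [-3, 0, -7]

Apply the min-plus product entry-by-entry:
  C[0][0] = min over k of (A[0][0] + B[0][0] = 1 + 1 = 2, A[0][1] + B[1][0] = 8 + -5 = 3, A[0][2] + B[2][0] = -5 + -1 = -6) = -6 (attained at k = 2)
  C[0][1] = min over k of (A[0][0] + B[0][1] = 1 + 4 = 5, A[0][1] + B[1][1] = 8 + 5 = 13, A[0][2] + B[2][1] = -5 + 0 = -5) = -5 (attained at k = 2)
  C[0][2] = min over k of (A[0][0] + B[0][2] = 1 + -3 = -2, A[0][1] + B[1][2] = 8 + -1 = 7, A[0][2] + B[2][2] = -5 + 4 = -1) = -2 (attained at k = 0)
  C[1][0] = min over k of (A[1][0] + B[0][0] = 1 + 1 = 2, A[1][1] + B[1][0] = 10 + -5 = 5, A[1][2] + B[2][0] = -3 + -1 = -4) = -4 (attained at k = 2)
  C[1][1] = min over k of (A[1][0] + B[0][1] = 1 + 4 = 5, A[1][1] + B[1][1] = 10 + 5 = 15, A[1][2] + B[2][1] = -3 + 0 = -3) = -3 (attained at k = 2)
  C[1][2] = min over k of (A[1][0] + B[0][2] = 1 + -3 = -2, A[1][1] + B[1][2] = 10 + -1 = 9, A[1][2] + B[2][2] = -3 + 4 = 1) = -2 (attained at k = 0)
  C[2][0] = min over k of (A[2][0] + B[0][0] = -4 + 1 = -3, A[2][1] + B[1][0] = 9 + -5 = 4, A[2][2] + B[2][0] = 3 + -1 = 2) = -3 (attained at k = 0)
  C[2][1] = min over k of (A[2][0] + B[0][1] = -4 + 4 = 0, A[2][1] + B[1][1] = 9 + 5 = 14, A[2][2] + B[2][1] = 3 + 0 = 3) = 0 (attained at k = 0)
  C[2][2] = min over k of (A[2][0] + B[0][2] = -4 + -3 = -7, A[2][1] + B[1][2] = 9 + -1 = 8, A[2][2] + B[2][2] = 3 + 4 = 7) = -7 (attained at k = 0)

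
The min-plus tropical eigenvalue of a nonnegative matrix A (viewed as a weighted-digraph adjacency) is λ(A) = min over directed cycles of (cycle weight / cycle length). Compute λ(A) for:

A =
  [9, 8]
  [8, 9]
λ(A) = 8

Enumerate directed cycles and compute their means (weight / length). Sample:
  cycle 0 → 0: weight = 9, length = 1, mean = 9/1 ≈ 9.000
  cycle 1 → 1: weight = 9, length = 1, mean = 9/1 ≈ 9.000
  cycle 0 → 1 → 0: weight = 16, length = 2, mean = 16/2 ≈ 8.000
  cycle 1 → 0 → 1: weight = 16, length = 2, mean = 16/2 ≈ 8.000
Minimum mean = 8.000, attained e.g. along the cycle 0 → 1 → 0 with weight 16 and length 2. So λ(A) = 16/2 = 8.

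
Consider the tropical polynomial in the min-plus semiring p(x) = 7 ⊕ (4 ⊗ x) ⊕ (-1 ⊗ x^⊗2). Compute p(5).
p(5) = 7

A tropical monomial a ⊗ x^⊗i evaluates to a + i · x. Evaluating each term at x = 5:
  Term 0 contributes 7 + 0 · 5 = 7
  Term 1 contributes 4 + 1 · 5 = 9
  Term 2 contributes -1 + 2 · 5 = 9
p(5) = ⊕ of these = min[7, 9, 9] = 7.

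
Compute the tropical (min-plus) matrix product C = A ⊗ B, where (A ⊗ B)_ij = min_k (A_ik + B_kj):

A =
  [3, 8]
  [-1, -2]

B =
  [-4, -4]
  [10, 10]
A ⊗ B =
  [-1, -1]
  [-5, -5]

Apply the min-plus product entry-by-entry:
  C[0][0] = min over k of (A[0][0] + B[0][0] = 3 + -4 = -1, A[0][1] + B[1][0] = 8 + 10 = 18) = -1 (attained at k = 0)
  C[0][1] = min over k of (A[0][0] + B[0][1] = 3 + -4 = -1, A[0][1] + B[1][1] = 8 + 10 = 18) = -1 (attained at k = 0)
  C[1][0] = min over k of (A[1][0] + B[0][0] = -1 + -4 = -5, A[1][1] + B[1][0] = -2 + 10 = 8) = -5 (attained at k = 0)
  C[1][1] = min over k of (A[1][0] + B[0][1] = -1 + -4 = -5, A[1][1] + B[1][1] = -2 + 10 = 8) = -5 (attained at k = 0)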